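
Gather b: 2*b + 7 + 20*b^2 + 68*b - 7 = 20*b^2 + 70*b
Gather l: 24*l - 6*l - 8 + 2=18*l - 6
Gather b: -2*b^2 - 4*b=-2*b^2 - 4*b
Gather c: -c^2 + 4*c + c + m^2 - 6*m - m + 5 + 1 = -c^2 + 5*c + m^2 - 7*m + 6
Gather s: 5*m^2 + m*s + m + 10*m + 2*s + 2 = 5*m^2 + 11*m + s*(m + 2) + 2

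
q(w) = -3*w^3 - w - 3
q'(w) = -9*w^2 - 1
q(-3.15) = 93.92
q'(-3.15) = -90.30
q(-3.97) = 188.68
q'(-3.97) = -142.85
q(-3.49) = 128.02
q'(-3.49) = -110.62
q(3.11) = -96.35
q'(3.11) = -88.05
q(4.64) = -307.33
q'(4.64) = -194.77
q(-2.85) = 69.30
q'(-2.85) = -74.10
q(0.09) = -3.09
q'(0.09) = -1.07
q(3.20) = -104.50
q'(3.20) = -93.16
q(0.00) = -3.00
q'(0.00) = -1.00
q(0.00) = -3.00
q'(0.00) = -1.00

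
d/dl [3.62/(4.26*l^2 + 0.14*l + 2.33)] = (-30.8424*l - 0.5068)/(4.26*l^2 + 0.14*l + 2.33)^2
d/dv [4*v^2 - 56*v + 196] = 8*v - 56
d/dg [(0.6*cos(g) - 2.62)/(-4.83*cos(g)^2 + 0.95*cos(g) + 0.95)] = (-2.898*cos(g)^2 + 25.3092*cos(g) - 3.059)*sin(g)/(23.3289*cos(g)^4 - 9.177*cos(g)^3 - 8.2745*cos(g)^2 + 1.805*cos(g) + 0.9025)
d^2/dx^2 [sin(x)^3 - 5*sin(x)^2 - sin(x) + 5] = sin(x)/4 + 9*sin(3*x)/4 - 10*cos(2*x)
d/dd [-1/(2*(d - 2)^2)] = (d - 2)^(-3)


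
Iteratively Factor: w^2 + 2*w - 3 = (w + 3)*(w - 1)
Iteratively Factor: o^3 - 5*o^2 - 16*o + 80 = (o - 5)*(o^2 - 16) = (o - 5)*(o + 4)*(o - 4)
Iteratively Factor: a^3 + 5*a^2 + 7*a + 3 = (a + 3)*(a^2 + 2*a + 1) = (a + 1)*(a + 3)*(a + 1)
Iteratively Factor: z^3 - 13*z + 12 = (z + 4)*(z^2 - 4*z + 3) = (z - 1)*(z + 4)*(z - 3)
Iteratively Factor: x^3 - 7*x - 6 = (x - 3)*(x^2 + 3*x + 2) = (x - 3)*(x + 1)*(x + 2)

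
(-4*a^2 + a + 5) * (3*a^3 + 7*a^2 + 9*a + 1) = -12*a^5 - 25*a^4 - 14*a^3 + 40*a^2 + 46*a + 5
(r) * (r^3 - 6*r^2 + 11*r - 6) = r^4 - 6*r^3 + 11*r^2 - 6*r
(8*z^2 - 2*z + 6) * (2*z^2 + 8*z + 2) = 16*z^4 + 60*z^3 + 12*z^2 + 44*z + 12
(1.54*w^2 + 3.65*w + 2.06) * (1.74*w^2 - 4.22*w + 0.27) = 2.6796*w^4 - 0.1478*w^3 - 11.4028*w^2 - 7.7077*w + 0.5562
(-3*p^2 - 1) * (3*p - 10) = -9*p^3 + 30*p^2 - 3*p + 10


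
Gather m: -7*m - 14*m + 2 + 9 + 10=21 - 21*m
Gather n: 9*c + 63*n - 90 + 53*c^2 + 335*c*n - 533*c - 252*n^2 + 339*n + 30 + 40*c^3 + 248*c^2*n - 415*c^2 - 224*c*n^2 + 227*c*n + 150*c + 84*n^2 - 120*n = 40*c^3 - 362*c^2 - 374*c + n^2*(-224*c - 168) + n*(248*c^2 + 562*c + 282) - 60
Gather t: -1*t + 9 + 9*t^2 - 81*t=9*t^2 - 82*t + 9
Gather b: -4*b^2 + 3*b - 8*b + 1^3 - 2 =-4*b^2 - 5*b - 1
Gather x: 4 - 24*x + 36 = 40 - 24*x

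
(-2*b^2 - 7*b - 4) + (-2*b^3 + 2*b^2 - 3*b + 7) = -2*b^3 - 10*b + 3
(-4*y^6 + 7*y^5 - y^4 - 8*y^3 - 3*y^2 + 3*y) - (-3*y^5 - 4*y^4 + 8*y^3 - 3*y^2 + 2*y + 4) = -4*y^6 + 10*y^5 + 3*y^4 - 16*y^3 + y - 4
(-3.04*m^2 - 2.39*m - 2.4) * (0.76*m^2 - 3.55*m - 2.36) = -2.3104*m^4 + 8.9756*m^3 + 13.8349*m^2 + 14.1604*m + 5.664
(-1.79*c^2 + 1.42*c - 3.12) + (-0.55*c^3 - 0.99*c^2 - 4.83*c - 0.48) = -0.55*c^3 - 2.78*c^2 - 3.41*c - 3.6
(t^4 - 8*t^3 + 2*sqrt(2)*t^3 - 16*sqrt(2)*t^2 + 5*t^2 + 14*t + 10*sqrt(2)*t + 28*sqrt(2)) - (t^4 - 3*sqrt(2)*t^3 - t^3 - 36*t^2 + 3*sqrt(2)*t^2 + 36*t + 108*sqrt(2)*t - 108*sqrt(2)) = -7*t^3 + 5*sqrt(2)*t^3 - 19*sqrt(2)*t^2 + 41*t^2 - 98*sqrt(2)*t - 22*t + 136*sqrt(2)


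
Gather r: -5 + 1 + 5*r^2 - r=5*r^2 - r - 4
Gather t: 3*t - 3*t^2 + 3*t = -3*t^2 + 6*t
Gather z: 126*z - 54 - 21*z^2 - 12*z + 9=-21*z^2 + 114*z - 45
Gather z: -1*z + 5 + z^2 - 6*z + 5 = z^2 - 7*z + 10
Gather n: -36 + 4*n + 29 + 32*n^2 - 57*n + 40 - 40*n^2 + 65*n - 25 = -8*n^2 + 12*n + 8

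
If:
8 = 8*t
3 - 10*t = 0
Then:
No Solution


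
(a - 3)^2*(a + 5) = a^3 - a^2 - 21*a + 45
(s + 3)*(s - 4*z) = s^2 - 4*s*z + 3*s - 12*z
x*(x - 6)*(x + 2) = x^3 - 4*x^2 - 12*x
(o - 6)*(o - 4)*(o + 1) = o^3 - 9*o^2 + 14*o + 24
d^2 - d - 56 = (d - 8)*(d + 7)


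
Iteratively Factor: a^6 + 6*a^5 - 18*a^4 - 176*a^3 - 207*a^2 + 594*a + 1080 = (a + 3)*(a^5 + 3*a^4 - 27*a^3 - 95*a^2 + 78*a + 360) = (a - 2)*(a + 3)*(a^4 + 5*a^3 - 17*a^2 - 129*a - 180) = (a - 2)*(a + 3)^2*(a^3 + 2*a^2 - 23*a - 60) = (a - 5)*(a - 2)*(a + 3)^2*(a^2 + 7*a + 12) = (a - 5)*(a - 2)*(a + 3)^2*(a + 4)*(a + 3)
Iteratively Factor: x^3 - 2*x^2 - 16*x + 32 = (x - 2)*(x^2 - 16) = (x - 2)*(x + 4)*(x - 4)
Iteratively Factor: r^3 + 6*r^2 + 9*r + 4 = (r + 1)*(r^2 + 5*r + 4) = (r + 1)^2*(r + 4)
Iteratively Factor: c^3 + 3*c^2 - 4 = (c - 1)*(c^2 + 4*c + 4) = (c - 1)*(c + 2)*(c + 2)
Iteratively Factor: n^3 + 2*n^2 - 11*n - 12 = (n + 4)*(n^2 - 2*n - 3) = (n + 1)*(n + 4)*(n - 3)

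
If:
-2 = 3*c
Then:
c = -2/3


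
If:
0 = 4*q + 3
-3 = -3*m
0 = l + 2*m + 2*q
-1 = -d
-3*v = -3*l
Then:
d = 1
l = -1/2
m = 1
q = -3/4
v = -1/2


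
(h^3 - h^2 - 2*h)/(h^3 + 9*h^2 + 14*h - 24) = h*(h^2 - h - 2)/(h^3 + 9*h^2 + 14*h - 24)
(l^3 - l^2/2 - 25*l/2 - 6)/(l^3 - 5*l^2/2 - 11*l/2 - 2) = (l + 3)/(l + 1)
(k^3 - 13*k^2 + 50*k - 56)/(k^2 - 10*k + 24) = (k^2 - 9*k + 14)/(k - 6)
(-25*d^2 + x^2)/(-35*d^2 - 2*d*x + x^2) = (-5*d + x)/(-7*d + x)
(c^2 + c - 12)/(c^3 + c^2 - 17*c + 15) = (c + 4)/(c^2 + 4*c - 5)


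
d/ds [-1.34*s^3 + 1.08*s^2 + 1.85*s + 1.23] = -4.02*s^2 + 2.16*s + 1.85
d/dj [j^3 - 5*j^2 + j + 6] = 3*j^2 - 10*j + 1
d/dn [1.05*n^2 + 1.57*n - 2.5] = 2.1*n + 1.57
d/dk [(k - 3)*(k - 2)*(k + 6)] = 3*k^2 + 2*k - 24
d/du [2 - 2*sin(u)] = -2*cos(u)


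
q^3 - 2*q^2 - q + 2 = (q - 2)*(q - 1)*(q + 1)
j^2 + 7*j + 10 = (j + 2)*(j + 5)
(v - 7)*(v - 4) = v^2 - 11*v + 28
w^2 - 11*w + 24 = (w - 8)*(w - 3)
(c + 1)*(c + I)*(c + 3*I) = c^3 + c^2 + 4*I*c^2 - 3*c + 4*I*c - 3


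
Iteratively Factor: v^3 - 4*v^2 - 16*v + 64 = (v - 4)*(v^2 - 16) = (v - 4)*(v + 4)*(v - 4)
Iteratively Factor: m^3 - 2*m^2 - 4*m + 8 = (m - 2)*(m^2 - 4) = (m - 2)*(m + 2)*(m - 2)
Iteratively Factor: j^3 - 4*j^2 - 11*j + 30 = (j - 2)*(j^2 - 2*j - 15) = (j - 2)*(j + 3)*(j - 5)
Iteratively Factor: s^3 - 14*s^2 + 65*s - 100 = (s - 5)*(s^2 - 9*s + 20) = (s - 5)^2*(s - 4)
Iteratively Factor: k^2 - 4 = (k + 2)*(k - 2)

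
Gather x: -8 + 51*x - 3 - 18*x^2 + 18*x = -18*x^2 + 69*x - 11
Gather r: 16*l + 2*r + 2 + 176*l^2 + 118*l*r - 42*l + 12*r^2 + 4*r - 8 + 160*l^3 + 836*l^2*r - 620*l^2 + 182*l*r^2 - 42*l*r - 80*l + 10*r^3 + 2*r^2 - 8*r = 160*l^3 - 444*l^2 - 106*l + 10*r^3 + r^2*(182*l + 14) + r*(836*l^2 + 76*l - 2) - 6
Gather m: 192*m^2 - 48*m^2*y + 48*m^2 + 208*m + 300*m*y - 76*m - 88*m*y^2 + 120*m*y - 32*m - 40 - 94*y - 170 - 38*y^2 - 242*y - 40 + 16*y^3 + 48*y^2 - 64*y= m^2*(240 - 48*y) + m*(-88*y^2 + 420*y + 100) + 16*y^3 + 10*y^2 - 400*y - 250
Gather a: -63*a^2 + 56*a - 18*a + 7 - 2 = -63*a^2 + 38*a + 5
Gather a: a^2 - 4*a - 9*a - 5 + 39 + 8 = a^2 - 13*a + 42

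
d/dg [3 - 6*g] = -6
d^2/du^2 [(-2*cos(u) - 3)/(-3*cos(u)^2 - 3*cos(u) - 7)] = 2*(-162*(1 - cos(2*u))^2*cos(u) - 90*(1 - cos(2*u))^2 + 157*cos(u) + 498*cos(2*u) + 63*cos(3*u) + 36*cos(5*u) + 234)/(6*cos(u) + 3*cos(2*u) + 17)^3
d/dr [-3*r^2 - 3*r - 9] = -6*r - 3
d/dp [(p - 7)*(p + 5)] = 2*p - 2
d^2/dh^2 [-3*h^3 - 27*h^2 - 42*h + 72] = -18*h - 54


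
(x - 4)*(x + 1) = x^2 - 3*x - 4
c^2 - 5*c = c*(c - 5)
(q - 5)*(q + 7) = q^2 + 2*q - 35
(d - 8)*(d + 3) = d^2 - 5*d - 24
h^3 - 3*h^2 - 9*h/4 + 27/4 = (h - 3)*(h - 3/2)*(h + 3/2)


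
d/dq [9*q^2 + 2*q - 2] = 18*q + 2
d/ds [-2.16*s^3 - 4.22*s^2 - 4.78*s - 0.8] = -6.48*s^2 - 8.44*s - 4.78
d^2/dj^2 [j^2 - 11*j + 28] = 2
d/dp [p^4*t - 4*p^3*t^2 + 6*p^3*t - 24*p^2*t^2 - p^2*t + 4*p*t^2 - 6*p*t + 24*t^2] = 2*t*(2*p^3 - 6*p^2*t + 9*p^2 - 24*p*t - p + 2*t - 3)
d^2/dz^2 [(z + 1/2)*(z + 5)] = 2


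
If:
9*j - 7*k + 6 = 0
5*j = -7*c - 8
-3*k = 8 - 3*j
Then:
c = 23/3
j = -37/3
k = -15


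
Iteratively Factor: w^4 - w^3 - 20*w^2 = (w - 5)*(w^3 + 4*w^2) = w*(w - 5)*(w^2 + 4*w) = w*(w - 5)*(w + 4)*(w)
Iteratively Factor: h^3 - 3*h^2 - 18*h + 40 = (h - 2)*(h^2 - h - 20) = (h - 2)*(h + 4)*(h - 5)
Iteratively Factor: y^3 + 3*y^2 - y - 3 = (y - 1)*(y^2 + 4*y + 3) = (y - 1)*(y + 1)*(y + 3)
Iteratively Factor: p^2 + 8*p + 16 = (p + 4)*(p + 4)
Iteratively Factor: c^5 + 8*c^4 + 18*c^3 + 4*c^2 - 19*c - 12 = (c - 1)*(c^4 + 9*c^3 + 27*c^2 + 31*c + 12) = (c - 1)*(c + 1)*(c^3 + 8*c^2 + 19*c + 12) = (c - 1)*(c + 1)*(c + 3)*(c^2 + 5*c + 4) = (c - 1)*(c + 1)^2*(c + 3)*(c + 4)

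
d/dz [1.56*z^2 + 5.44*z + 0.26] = 3.12*z + 5.44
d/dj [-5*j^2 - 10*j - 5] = -10*j - 10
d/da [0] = 0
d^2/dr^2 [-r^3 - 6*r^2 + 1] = -6*r - 12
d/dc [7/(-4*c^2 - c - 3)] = 7*(8*c + 1)/(4*c^2 + c + 3)^2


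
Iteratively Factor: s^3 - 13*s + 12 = (s + 4)*(s^2 - 4*s + 3) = (s - 3)*(s + 4)*(s - 1)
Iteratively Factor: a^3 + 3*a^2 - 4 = (a + 2)*(a^2 + a - 2) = (a - 1)*(a + 2)*(a + 2)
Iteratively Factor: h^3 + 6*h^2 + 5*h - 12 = (h + 3)*(h^2 + 3*h - 4) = (h + 3)*(h + 4)*(h - 1)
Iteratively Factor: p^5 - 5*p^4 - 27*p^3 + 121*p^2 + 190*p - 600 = (p + 3)*(p^4 - 8*p^3 - 3*p^2 + 130*p - 200) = (p - 5)*(p + 3)*(p^3 - 3*p^2 - 18*p + 40) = (p - 5)*(p + 3)*(p + 4)*(p^2 - 7*p + 10) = (p - 5)^2*(p + 3)*(p + 4)*(p - 2)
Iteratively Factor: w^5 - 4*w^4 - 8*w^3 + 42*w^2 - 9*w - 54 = (w - 3)*(w^4 - w^3 - 11*w^2 + 9*w + 18) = (w - 3)^2*(w^3 + 2*w^2 - 5*w - 6) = (w - 3)^2*(w + 3)*(w^2 - w - 2) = (w - 3)^2*(w - 2)*(w + 3)*(w + 1)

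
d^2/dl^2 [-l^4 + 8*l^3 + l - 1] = 12*l*(4 - l)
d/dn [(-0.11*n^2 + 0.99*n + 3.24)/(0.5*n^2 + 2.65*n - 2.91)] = (-0.7865*n^2 - 2.5998*n - 11.4669)/(0.25*n^4 + 2.65*n^3 + 4.1125*n^2 - 15.423*n + 8.4681)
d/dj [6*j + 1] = 6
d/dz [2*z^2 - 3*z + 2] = 4*z - 3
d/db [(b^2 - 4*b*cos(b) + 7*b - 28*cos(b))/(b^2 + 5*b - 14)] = 2*(2*b*sin(b) - 4*sin(b) + 2*cos(b) - 1)/(b^2 - 4*b + 4)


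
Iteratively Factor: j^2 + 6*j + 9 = (j + 3)*(j + 3)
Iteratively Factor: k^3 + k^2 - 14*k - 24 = (k + 2)*(k^2 - k - 12) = (k - 4)*(k + 2)*(k + 3)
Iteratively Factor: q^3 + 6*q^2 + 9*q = (q)*(q^2 + 6*q + 9) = q*(q + 3)*(q + 3)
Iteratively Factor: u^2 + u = (u)*(u + 1)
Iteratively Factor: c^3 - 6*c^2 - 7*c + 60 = (c - 4)*(c^2 - 2*c - 15) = (c - 5)*(c - 4)*(c + 3)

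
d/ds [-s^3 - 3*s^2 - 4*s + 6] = -3*s^2 - 6*s - 4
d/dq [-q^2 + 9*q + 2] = 9 - 2*q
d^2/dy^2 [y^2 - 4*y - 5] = 2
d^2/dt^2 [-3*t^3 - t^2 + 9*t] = -18*t - 2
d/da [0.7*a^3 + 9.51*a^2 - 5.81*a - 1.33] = 2.1*a^2 + 19.02*a - 5.81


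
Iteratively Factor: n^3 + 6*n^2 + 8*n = (n + 4)*(n^2 + 2*n) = (n + 2)*(n + 4)*(n)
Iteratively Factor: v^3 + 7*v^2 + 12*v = (v + 3)*(v^2 + 4*v) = v*(v + 3)*(v + 4)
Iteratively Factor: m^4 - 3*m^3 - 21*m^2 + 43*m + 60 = (m + 4)*(m^3 - 7*m^2 + 7*m + 15) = (m + 1)*(m + 4)*(m^2 - 8*m + 15) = (m - 5)*(m + 1)*(m + 4)*(m - 3)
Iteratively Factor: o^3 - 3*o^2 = (o)*(o^2 - 3*o) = o^2*(o - 3)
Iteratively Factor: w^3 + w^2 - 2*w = (w - 1)*(w^2 + 2*w) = (w - 1)*(w + 2)*(w)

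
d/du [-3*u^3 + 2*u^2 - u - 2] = -9*u^2 + 4*u - 1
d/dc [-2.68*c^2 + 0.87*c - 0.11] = 0.87 - 5.36*c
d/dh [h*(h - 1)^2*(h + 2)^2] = 5*h^4 + 8*h^3 - 9*h^2 - 8*h + 4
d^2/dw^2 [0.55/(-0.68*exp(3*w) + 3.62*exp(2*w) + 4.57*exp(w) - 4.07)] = (-0.55*(-4.08*exp(2*w) + 14.48*exp(w) + 9.14)*(-2.04*exp(2*w) + 7.24*exp(w) + 4.57)*exp(w) + (3.366*exp(2*w) - 7.964*exp(w) - 2.5135)*(0.68*exp(3*w) - 3.62*exp(2*w) - 4.57*exp(w) + 4.07))*exp(w)/(0.68*exp(3*w) - 3.62*exp(2*w) - 4.57*exp(w) + 4.07)^3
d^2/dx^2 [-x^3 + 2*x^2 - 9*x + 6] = 4 - 6*x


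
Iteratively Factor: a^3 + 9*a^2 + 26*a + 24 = (a + 2)*(a^2 + 7*a + 12) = (a + 2)*(a + 3)*(a + 4)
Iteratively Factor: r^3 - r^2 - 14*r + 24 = (r + 4)*(r^2 - 5*r + 6) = (r - 2)*(r + 4)*(r - 3)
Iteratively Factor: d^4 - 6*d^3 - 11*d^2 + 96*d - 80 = (d - 4)*(d^3 - 2*d^2 - 19*d + 20) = (d - 4)*(d + 4)*(d^2 - 6*d + 5) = (d - 5)*(d - 4)*(d + 4)*(d - 1)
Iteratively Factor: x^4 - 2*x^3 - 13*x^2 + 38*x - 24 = (x - 1)*(x^3 - x^2 - 14*x + 24) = (x - 2)*(x - 1)*(x^2 + x - 12) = (x - 3)*(x - 2)*(x - 1)*(x + 4)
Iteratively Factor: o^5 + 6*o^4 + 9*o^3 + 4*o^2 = (o + 1)*(o^4 + 5*o^3 + 4*o^2) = o*(o + 1)*(o^3 + 5*o^2 + 4*o) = o*(o + 1)^2*(o^2 + 4*o) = o^2*(o + 1)^2*(o + 4)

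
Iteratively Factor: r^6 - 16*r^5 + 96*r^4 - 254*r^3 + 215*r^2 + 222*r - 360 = (r - 5)*(r^5 - 11*r^4 + 41*r^3 - 49*r^2 - 30*r + 72) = (r - 5)*(r + 1)*(r^4 - 12*r^3 + 53*r^2 - 102*r + 72) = (r - 5)*(r - 3)*(r + 1)*(r^3 - 9*r^2 + 26*r - 24) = (r - 5)*(r - 4)*(r - 3)*(r + 1)*(r^2 - 5*r + 6) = (r - 5)*(r - 4)*(r - 3)^2*(r + 1)*(r - 2)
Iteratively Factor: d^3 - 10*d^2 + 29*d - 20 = (d - 4)*(d^2 - 6*d + 5) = (d - 5)*(d - 4)*(d - 1)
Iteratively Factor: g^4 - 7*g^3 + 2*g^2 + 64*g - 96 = (g + 3)*(g^3 - 10*g^2 + 32*g - 32) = (g - 4)*(g + 3)*(g^2 - 6*g + 8) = (g - 4)^2*(g + 3)*(g - 2)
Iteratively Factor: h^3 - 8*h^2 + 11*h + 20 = (h - 5)*(h^2 - 3*h - 4) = (h - 5)*(h - 4)*(h + 1)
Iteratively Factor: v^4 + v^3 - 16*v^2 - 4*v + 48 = (v + 4)*(v^3 - 3*v^2 - 4*v + 12) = (v - 3)*(v + 4)*(v^2 - 4) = (v - 3)*(v + 2)*(v + 4)*(v - 2)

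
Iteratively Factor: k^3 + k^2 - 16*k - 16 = (k + 4)*(k^2 - 3*k - 4) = (k + 1)*(k + 4)*(k - 4)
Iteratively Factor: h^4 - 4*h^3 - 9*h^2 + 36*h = (h - 4)*(h^3 - 9*h) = h*(h - 4)*(h^2 - 9) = h*(h - 4)*(h + 3)*(h - 3)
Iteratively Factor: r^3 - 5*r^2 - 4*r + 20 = (r + 2)*(r^2 - 7*r + 10) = (r - 2)*(r + 2)*(r - 5)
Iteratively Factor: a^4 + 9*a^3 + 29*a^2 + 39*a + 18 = (a + 3)*(a^3 + 6*a^2 + 11*a + 6) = (a + 2)*(a + 3)*(a^2 + 4*a + 3) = (a + 2)*(a + 3)^2*(a + 1)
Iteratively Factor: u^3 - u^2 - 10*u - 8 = (u + 1)*(u^2 - 2*u - 8) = (u - 4)*(u + 1)*(u + 2)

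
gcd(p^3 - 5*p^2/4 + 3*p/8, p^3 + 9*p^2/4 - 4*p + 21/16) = p^2 - 5*p/4 + 3/8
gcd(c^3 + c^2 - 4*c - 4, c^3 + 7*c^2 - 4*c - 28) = c^2 - 4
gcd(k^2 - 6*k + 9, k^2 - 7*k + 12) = k - 3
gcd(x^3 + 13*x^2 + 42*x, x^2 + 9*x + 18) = x + 6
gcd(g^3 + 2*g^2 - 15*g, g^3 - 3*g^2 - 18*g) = g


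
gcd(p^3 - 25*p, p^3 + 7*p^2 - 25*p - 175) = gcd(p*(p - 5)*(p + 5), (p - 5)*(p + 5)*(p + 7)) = p^2 - 25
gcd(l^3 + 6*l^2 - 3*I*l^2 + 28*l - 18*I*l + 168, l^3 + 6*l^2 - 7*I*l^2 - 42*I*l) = l^2 + l*(6 - 7*I) - 42*I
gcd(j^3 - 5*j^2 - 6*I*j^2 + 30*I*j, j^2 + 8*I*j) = j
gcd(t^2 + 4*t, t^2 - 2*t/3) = t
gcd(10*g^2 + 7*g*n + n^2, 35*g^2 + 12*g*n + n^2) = 5*g + n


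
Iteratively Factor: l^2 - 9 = (l - 3)*(l + 3)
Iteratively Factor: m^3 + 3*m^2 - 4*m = (m - 1)*(m^2 + 4*m) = m*(m - 1)*(m + 4)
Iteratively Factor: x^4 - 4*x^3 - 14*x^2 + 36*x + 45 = (x + 3)*(x^3 - 7*x^2 + 7*x + 15) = (x - 3)*(x + 3)*(x^2 - 4*x - 5) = (x - 5)*(x - 3)*(x + 3)*(x + 1)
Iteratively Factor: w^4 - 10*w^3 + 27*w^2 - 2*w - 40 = (w - 2)*(w^3 - 8*w^2 + 11*w + 20) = (w - 4)*(w - 2)*(w^2 - 4*w - 5) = (w - 5)*(w - 4)*(w - 2)*(w + 1)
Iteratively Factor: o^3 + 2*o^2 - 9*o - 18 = (o - 3)*(o^2 + 5*o + 6) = (o - 3)*(o + 2)*(o + 3)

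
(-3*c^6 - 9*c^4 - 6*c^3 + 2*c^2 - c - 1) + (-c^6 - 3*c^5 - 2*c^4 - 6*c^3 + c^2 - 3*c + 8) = -4*c^6 - 3*c^5 - 11*c^4 - 12*c^3 + 3*c^2 - 4*c + 7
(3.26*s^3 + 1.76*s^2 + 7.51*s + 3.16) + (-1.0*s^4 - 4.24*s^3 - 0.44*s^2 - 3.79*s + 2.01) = -1.0*s^4 - 0.98*s^3 + 1.32*s^2 + 3.72*s + 5.17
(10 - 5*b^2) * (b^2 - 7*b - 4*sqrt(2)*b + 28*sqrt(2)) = -5*b^4 + 20*sqrt(2)*b^3 + 35*b^3 - 140*sqrt(2)*b^2 + 10*b^2 - 70*b - 40*sqrt(2)*b + 280*sqrt(2)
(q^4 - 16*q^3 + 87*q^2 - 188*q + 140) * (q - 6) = q^5 - 22*q^4 + 183*q^3 - 710*q^2 + 1268*q - 840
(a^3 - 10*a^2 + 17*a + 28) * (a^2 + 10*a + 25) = a^5 - 58*a^3 - 52*a^2 + 705*a + 700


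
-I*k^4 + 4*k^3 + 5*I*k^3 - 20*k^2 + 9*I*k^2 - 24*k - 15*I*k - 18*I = (k - 6)*(k + I)*(k + 3*I)*(-I*k - I)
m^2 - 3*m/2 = m*(m - 3/2)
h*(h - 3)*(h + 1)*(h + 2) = h^4 - 7*h^2 - 6*h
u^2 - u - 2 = (u - 2)*(u + 1)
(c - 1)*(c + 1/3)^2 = c^3 - c^2/3 - 5*c/9 - 1/9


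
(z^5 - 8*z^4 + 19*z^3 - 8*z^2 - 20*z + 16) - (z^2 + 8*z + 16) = z^5 - 8*z^4 + 19*z^3 - 9*z^2 - 28*z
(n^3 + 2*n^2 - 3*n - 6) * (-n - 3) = -n^4 - 5*n^3 - 3*n^2 + 15*n + 18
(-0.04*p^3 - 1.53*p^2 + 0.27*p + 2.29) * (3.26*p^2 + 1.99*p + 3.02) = -0.1304*p^5 - 5.0674*p^4 - 2.2853*p^3 + 3.3821*p^2 + 5.3725*p + 6.9158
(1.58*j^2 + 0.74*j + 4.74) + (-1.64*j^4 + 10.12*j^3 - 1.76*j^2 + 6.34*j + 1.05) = -1.64*j^4 + 10.12*j^3 - 0.18*j^2 + 7.08*j + 5.79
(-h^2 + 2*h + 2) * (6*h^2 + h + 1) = -6*h^4 + 11*h^3 + 13*h^2 + 4*h + 2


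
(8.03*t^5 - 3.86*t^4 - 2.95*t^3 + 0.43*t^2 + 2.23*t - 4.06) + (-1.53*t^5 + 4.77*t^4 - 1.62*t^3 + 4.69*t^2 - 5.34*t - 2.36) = 6.5*t^5 + 0.91*t^4 - 4.57*t^3 + 5.12*t^2 - 3.11*t - 6.42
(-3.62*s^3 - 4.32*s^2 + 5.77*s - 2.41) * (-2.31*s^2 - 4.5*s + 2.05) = 8.3622*s^5 + 26.2692*s^4 - 1.3097*s^3 - 29.2539*s^2 + 22.6735*s - 4.9405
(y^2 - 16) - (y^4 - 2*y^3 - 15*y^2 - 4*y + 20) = -y^4 + 2*y^3 + 16*y^2 + 4*y - 36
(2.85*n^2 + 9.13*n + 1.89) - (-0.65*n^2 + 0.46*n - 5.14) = 3.5*n^2 + 8.67*n + 7.03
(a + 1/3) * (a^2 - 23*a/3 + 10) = a^3 - 22*a^2/3 + 67*a/9 + 10/3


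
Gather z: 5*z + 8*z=13*z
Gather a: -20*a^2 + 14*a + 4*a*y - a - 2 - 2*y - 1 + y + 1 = -20*a^2 + a*(4*y + 13) - y - 2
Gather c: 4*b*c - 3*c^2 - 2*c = -3*c^2 + c*(4*b - 2)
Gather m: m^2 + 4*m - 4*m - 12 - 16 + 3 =m^2 - 25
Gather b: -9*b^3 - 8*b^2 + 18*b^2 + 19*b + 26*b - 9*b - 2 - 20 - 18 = -9*b^3 + 10*b^2 + 36*b - 40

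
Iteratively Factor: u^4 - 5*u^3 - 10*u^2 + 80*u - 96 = (u - 3)*(u^3 - 2*u^2 - 16*u + 32) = (u - 3)*(u - 2)*(u^2 - 16) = (u - 3)*(u - 2)*(u + 4)*(u - 4)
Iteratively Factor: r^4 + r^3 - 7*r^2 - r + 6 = (r + 3)*(r^3 - 2*r^2 - r + 2) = (r - 2)*(r + 3)*(r^2 - 1) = (r - 2)*(r - 1)*(r + 3)*(r + 1)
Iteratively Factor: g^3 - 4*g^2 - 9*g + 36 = (g - 4)*(g^2 - 9) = (g - 4)*(g - 3)*(g + 3)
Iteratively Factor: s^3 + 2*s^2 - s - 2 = (s + 2)*(s^2 - 1) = (s + 1)*(s + 2)*(s - 1)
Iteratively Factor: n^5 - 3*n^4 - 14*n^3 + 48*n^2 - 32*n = (n - 4)*(n^4 + n^3 - 10*n^2 + 8*n) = n*(n - 4)*(n^3 + n^2 - 10*n + 8) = n*(n - 4)*(n + 4)*(n^2 - 3*n + 2) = n*(n - 4)*(n - 2)*(n + 4)*(n - 1)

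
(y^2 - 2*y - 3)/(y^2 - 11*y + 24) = (y + 1)/(y - 8)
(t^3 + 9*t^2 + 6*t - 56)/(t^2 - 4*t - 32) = (t^2 + 5*t - 14)/(t - 8)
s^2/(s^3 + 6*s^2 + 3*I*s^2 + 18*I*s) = s/(s^2 + 3*s*(2 + I) + 18*I)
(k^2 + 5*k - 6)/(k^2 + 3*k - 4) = (k + 6)/(k + 4)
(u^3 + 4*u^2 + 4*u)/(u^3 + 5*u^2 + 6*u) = (u + 2)/(u + 3)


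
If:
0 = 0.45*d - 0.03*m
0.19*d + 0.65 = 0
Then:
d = -3.42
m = -51.32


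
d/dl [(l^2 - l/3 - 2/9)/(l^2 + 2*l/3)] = (27*l^2 + 12*l + 4)/(3*l^2*(9*l^2 + 12*l + 4))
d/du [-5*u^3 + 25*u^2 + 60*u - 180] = -15*u^2 + 50*u + 60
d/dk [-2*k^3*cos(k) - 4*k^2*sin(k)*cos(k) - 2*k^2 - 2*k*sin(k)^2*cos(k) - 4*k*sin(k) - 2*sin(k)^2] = 2*k^3*sin(k) + 8*k^2*sin(k)^2 - 6*k^2*cos(k) - 4*k^2 + 6*k*sin(k)^3 - 8*k*sin(k)*cos(k) - 4*k*sin(k) - 4*k*cos(k) - 4*k - 2*sin(k)^2*cos(k) - 4*sin(k)*cos(k) - 4*sin(k)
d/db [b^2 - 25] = 2*b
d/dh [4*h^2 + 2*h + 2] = 8*h + 2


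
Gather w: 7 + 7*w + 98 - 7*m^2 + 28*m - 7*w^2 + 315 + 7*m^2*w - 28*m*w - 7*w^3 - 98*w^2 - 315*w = -7*m^2 + 28*m - 7*w^3 - 105*w^2 + w*(7*m^2 - 28*m - 308) + 420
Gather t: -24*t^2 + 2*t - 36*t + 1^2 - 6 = -24*t^2 - 34*t - 5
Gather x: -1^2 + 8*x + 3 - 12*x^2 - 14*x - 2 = -12*x^2 - 6*x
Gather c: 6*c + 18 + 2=6*c + 20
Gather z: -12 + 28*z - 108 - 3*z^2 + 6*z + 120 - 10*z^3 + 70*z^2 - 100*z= -10*z^3 + 67*z^2 - 66*z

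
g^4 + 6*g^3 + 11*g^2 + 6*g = g*(g + 1)*(g + 2)*(g + 3)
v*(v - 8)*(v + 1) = v^3 - 7*v^2 - 8*v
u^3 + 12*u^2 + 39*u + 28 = (u + 1)*(u + 4)*(u + 7)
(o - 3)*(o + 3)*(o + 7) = o^3 + 7*o^2 - 9*o - 63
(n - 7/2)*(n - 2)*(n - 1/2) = n^3 - 6*n^2 + 39*n/4 - 7/2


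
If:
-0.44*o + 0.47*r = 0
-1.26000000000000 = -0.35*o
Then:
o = 3.60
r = 3.37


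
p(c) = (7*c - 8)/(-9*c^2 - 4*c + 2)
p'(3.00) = 0.01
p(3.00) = -0.14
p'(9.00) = 0.01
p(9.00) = -0.07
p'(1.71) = -0.08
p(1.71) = -0.13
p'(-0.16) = 1.15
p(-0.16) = -3.78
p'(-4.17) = 0.09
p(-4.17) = 0.27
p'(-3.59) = 0.13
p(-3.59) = 0.33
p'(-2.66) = 0.31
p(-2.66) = 0.52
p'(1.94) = -0.04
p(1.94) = -0.14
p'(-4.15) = 0.09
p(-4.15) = 0.27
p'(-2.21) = 0.55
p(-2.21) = 0.71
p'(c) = (7*c - 8)*(18*c + 4)/(-9*c^2 - 4*c + 2)^2 + 7/(-9*c^2 - 4*c + 2)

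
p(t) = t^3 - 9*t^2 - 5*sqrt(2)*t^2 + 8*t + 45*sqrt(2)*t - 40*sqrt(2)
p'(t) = 3*t^2 - 18*t - 10*sqrt(2)*t + 8 + 45*sqrt(2)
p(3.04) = 40.79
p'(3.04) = 1.65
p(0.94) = -2.60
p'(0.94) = 44.08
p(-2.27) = -313.70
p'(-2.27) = 160.06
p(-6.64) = -1533.58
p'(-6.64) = 417.33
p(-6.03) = -1292.17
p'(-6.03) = 374.54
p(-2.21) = -304.18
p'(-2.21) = 157.33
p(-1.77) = -239.26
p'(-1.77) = 137.93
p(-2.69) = -385.04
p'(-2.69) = 179.81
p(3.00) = 40.71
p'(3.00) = 2.21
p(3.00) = 40.71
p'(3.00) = 2.21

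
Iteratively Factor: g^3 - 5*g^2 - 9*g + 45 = (g - 3)*(g^2 - 2*g - 15) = (g - 3)*(g + 3)*(g - 5)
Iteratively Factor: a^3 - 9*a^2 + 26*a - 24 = (a - 3)*(a^2 - 6*a + 8) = (a - 4)*(a - 3)*(a - 2)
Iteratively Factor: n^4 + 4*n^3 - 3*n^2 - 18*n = (n + 3)*(n^3 + n^2 - 6*n) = (n + 3)^2*(n^2 - 2*n) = n*(n + 3)^2*(n - 2)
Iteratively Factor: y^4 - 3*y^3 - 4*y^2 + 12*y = (y - 3)*(y^3 - 4*y) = y*(y - 3)*(y^2 - 4) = y*(y - 3)*(y - 2)*(y + 2)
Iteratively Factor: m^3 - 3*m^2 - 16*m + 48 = (m - 3)*(m^2 - 16) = (m - 4)*(m - 3)*(m + 4)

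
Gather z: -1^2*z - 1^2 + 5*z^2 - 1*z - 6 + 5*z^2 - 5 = 10*z^2 - 2*z - 12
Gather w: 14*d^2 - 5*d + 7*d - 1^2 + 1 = 14*d^2 + 2*d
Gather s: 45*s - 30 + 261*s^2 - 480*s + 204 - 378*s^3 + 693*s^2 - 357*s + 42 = -378*s^3 + 954*s^2 - 792*s + 216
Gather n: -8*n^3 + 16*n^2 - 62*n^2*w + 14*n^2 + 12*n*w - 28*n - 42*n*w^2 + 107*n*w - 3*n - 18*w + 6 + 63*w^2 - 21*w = -8*n^3 + n^2*(30 - 62*w) + n*(-42*w^2 + 119*w - 31) + 63*w^2 - 39*w + 6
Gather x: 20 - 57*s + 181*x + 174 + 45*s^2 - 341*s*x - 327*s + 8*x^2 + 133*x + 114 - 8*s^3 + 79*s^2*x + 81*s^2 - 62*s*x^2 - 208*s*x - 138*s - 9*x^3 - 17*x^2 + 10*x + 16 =-8*s^3 + 126*s^2 - 522*s - 9*x^3 + x^2*(-62*s - 9) + x*(79*s^2 - 549*s + 324) + 324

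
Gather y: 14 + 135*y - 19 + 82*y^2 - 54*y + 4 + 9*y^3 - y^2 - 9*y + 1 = 9*y^3 + 81*y^2 + 72*y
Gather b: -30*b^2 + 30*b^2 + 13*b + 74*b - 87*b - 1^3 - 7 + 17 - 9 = 0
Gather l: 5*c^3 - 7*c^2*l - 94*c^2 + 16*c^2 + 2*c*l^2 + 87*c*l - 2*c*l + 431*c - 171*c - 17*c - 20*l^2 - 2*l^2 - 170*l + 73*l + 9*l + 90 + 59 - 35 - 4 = 5*c^3 - 78*c^2 + 243*c + l^2*(2*c - 22) + l*(-7*c^2 + 85*c - 88) + 110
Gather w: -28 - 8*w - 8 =-8*w - 36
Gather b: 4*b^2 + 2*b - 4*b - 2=4*b^2 - 2*b - 2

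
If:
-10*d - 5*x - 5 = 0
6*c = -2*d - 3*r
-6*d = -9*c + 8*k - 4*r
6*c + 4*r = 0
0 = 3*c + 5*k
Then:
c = 0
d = 0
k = 0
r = 0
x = -1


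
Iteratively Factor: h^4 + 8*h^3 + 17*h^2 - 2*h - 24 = (h + 4)*(h^3 + 4*h^2 + h - 6) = (h + 2)*(h + 4)*(h^2 + 2*h - 3) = (h + 2)*(h + 3)*(h + 4)*(h - 1)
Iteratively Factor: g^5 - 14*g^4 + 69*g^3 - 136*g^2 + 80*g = (g - 4)*(g^4 - 10*g^3 + 29*g^2 - 20*g) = (g - 5)*(g - 4)*(g^3 - 5*g^2 + 4*g) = g*(g - 5)*(g - 4)*(g^2 - 5*g + 4) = g*(g - 5)*(g - 4)*(g - 1)*(g - 4)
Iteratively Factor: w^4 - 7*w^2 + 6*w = (w + 3)*(w^3 - 3*w^2 + 2*w) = w*(w + 3)*(w^2 - 3*w + 2) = w*(w - 1)*(w + 3)*(w - 2)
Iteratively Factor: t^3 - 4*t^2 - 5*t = (t - 5)*(t^2 + t) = t*(t - 5)*(t + 1)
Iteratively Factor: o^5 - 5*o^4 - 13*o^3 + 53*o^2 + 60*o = (o)*(o^4 - 5*o^3 - 13*o^2 + 53*o + 60) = o*(o - 4)*(o^3 - o^2 - 17*o - 15) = o*(o - 4)*(o + 1)*(o^2 - 2*o - 15) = o*(o - 5)*(o - 4)*(o + 1)*(o + 3)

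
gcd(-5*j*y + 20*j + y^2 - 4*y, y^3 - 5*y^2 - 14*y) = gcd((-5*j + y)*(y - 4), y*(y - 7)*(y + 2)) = 1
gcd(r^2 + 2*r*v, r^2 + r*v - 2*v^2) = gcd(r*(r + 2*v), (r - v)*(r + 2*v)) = r + 2*v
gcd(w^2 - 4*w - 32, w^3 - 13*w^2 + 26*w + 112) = w - 8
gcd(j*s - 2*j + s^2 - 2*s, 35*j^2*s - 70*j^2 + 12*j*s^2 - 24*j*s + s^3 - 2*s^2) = s - 2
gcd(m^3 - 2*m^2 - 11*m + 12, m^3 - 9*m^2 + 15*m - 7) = m - 1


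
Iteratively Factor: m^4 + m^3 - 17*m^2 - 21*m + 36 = (m + 3)*(m^3 - 2*m^2 - 11*m + 12) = (m + 3)^2*(m^2 - 5*m + 4) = (m - 1)*(m + 3)^2*(m - 4)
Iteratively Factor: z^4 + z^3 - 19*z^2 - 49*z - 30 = (z + 2)*(z^3 - z^2 - 17*z - 15) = (z - 5)*(z + 2)*(z^2 + 4*z + 3) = (z - 5)*(z + 2)*(z + 3)*(z + 1)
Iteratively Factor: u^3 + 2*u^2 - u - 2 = (u - 1)*(u^2 + 3*u + 2) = (u - 1)*(u + 1)*(u + 2)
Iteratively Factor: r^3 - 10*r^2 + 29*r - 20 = (r - 1)*(r^2 - 9*r + 20) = (r - 4)*(r - 1)*(r - 5)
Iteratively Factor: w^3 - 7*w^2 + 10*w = (w - 2)*(w^2 - 5*w) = (w - 5)*(w - 2)*(w)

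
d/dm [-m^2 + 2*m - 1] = 2 - 2*m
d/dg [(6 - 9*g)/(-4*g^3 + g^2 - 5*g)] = 3*(-24*g^3 + 27*g^2 - 4*g + 10)/(g^2*(16*g^4 - 8*g^3 + 41*g^2 - 10*g + 25))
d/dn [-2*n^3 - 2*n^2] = 2*n*(-3*n - 2)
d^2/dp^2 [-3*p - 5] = 0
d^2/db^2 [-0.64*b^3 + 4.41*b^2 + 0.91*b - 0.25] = 8.82 - 3.84*b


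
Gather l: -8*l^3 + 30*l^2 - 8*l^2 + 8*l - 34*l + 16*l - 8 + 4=-8*l^3 + 22*l^2 - 10*l - 4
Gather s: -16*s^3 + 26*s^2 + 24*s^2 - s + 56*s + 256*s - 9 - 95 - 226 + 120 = -16*s^3 + 50*s^2 + 311*s - 210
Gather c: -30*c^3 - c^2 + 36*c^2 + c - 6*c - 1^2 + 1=-30*c^3 + 35*c^2 - 5*c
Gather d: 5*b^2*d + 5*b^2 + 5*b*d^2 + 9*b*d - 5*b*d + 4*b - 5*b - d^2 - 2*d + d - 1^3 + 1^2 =5*b^2 - b + d^2*(5*b - 1) + d*(5*b^2 + 4*b - 1)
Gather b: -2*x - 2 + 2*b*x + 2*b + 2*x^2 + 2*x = b*(2*x + 2) + 2*x^2 - 2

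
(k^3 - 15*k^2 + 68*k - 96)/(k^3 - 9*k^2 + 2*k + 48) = (k - 4)/(k + 2)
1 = 1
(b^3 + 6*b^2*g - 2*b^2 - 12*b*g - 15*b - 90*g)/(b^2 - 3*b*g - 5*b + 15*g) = (b^2 + 6*b*g + 3*b + 18*g)/(b - 3*g)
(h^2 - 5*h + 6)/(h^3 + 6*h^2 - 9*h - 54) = (h - 2)/(h^2 + 9*h + 18)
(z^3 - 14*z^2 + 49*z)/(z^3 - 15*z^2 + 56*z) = (z - 7)/(z - 8)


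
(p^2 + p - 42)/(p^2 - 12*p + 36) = (p + 7)/(p - 6)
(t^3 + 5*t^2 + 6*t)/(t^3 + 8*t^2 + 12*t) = (t + 3)/(t + 6)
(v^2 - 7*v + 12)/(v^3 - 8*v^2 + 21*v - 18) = (v - 4)/(v^2 - 5*v + 6)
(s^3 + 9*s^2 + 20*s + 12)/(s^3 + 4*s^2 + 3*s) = (s^2 + 8*s + 12)/(s*(s + 3))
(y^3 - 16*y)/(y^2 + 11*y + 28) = y*(y - 4)/(y + 7)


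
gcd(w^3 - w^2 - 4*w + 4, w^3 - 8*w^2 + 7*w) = w - 1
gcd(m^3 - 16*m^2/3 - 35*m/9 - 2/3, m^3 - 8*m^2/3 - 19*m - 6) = m^2 - 17*m/3 - 2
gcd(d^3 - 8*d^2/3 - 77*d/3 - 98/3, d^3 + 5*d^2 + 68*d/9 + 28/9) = d^2 + 13*d/3 + 14/3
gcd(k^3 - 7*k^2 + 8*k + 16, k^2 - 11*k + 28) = k - 4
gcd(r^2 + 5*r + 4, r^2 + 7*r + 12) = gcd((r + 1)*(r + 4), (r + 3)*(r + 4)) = r + 4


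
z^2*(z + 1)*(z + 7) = z^4 + 8*z^3 + 7*z^2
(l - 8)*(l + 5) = l^2 - 3*l - 40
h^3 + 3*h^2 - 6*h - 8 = (h - 2)*(h + 1)*(h + 4)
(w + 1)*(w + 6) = w^2 + 7*w + 6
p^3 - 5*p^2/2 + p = p*(p - 2)*(p - 1/2)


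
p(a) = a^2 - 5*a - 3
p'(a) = 2*a - 5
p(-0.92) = 2.45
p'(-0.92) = -6.84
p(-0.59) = 0.30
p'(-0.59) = -6.18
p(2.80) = -9.16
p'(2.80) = 0.60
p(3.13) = -8.85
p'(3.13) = 1.26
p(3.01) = -8.99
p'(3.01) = 1.02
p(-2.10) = 11.91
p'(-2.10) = -9.20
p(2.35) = -9.23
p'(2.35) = -0.30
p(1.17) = -7.48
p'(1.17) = -2.66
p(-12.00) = 201.00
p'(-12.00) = -29.00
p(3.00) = -9.00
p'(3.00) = 1.00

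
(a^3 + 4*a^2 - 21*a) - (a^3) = 4*a^2 - 21*a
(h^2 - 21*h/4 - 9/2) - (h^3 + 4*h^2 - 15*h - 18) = -h^3 - 3*h^2 + 39*h/4 + 27/2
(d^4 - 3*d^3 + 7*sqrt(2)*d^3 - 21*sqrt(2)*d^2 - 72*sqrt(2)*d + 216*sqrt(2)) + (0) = d^4 - 3*d^3 + 7*sqrt(2)*d^3 - 21*sqrt(2)*d^2 - 72*sqrt(2)*d + 216*sqrt(2)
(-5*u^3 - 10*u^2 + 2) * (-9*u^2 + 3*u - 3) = 45*u^5 + 75*u^4 - 15*u^3 + 12*u^2 + 6*u - 6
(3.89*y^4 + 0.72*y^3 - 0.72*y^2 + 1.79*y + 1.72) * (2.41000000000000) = 9.3749*y^4 + 1.7352*y^3 - 1.7352*y^2 + 4.3139*y + 4.1452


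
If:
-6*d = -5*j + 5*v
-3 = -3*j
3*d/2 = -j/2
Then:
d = -1/3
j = 1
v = 7/5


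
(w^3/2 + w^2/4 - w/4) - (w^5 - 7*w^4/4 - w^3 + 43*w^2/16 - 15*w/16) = -w^5 + 7*w^4/4 + 3*w^3/2 - 39*w^2/16 + 11*w/16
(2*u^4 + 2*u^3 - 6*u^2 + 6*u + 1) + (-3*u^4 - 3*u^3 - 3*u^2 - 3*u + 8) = -u^4 - u^3 - 9*u^2 + 3*u + 9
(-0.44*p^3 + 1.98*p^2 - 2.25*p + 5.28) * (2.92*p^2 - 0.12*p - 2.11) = -1.2848*p^5 + 5.8344*p^4 - 5.8792*p^3 + 11.5098*p^2 + 4.1139*p - 11.1408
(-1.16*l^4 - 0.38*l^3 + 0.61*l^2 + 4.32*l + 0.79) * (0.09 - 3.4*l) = 3.944*l^5 + 1.1876*l^4 - 2.1082*l^3 - 14.6331*l^2 - 2.2972*l + 0.0711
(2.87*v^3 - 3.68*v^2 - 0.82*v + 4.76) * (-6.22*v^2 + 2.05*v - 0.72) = -17.8514*v^5 + 28.7731*v^4 - 4.51*v^3 - 28.6386*v^2 + 10.3484*v - 3.4272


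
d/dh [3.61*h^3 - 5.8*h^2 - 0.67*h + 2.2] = 10.83*h^2 - 11.6*h - 0.67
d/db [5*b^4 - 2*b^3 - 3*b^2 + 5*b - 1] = 20*b^3 - 6*b^2 - 6*b + 5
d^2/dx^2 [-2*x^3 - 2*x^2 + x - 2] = -12*x - 4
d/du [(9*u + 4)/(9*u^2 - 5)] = 9*(9*u^2 - 2*u*(9*u + 4) - 5)/(9*u^2 - 5)^2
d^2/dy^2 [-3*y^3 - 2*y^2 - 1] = -18*y - 4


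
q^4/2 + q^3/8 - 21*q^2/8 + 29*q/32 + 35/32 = (q/2 + 1/4)*(q - 7/4)*(q - 1)*(q + 5/2)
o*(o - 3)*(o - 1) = o^3 - 4*o^2 + 3*o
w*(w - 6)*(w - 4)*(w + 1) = w^4 - 9*w^3 + 14*w^2 + 24*w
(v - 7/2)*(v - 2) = v^2 - 11*v/2 + 7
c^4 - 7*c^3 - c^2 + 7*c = c*(c - 7)*(c - 1)*(c + 1)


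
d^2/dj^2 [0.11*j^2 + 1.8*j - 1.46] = 0.220000000000000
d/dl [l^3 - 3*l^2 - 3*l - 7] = 3*l^2 - 6*l - 3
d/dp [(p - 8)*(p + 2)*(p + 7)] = 3*p^2 + 2*p - 58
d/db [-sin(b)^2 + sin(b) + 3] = -sin(2*b) + cos(b)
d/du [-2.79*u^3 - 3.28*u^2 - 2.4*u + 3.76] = -8.37*u^2 - 6.56*u - 2.4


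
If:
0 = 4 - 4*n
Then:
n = 1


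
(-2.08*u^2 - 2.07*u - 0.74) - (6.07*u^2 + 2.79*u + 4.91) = -8.15*u^2 - 4.86*u - 5.65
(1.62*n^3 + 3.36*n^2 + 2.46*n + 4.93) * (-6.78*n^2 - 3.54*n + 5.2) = -10.9836*n^5 - 28.5156*n^4 - 20.1492*n^3 - 24.6618*n^2 - 4.6602*n + 25.636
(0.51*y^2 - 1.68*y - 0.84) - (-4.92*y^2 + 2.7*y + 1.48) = 5.43*y^2 - 4.38*y - 2.32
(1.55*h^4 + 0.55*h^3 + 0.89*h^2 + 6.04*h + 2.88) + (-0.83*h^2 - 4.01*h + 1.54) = 1.55*h^4 + 0.55*h^3 + 0.0600000000000001*h^2 + 2.03*h + 4.42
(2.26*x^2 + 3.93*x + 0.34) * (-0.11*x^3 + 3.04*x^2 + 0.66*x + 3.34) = -0.2486*x^5 + 6.4381*x^4 + 13.4014*x^3 + 11.1758*x^2 + 13.3506*x + 1.1356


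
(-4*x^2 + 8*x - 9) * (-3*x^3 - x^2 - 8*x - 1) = 12*x^5 - 20*x^4 + 51*x^3 - 51*x^2 + 64*x + 9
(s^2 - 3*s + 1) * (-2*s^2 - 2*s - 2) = -2*s^4 + 4*s^3 + 2*s^2 + 4*s - 2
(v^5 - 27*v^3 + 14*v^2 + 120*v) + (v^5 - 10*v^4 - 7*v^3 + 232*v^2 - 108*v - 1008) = 2*v^5 - 10*v^4 - 34*v^3 + 246*v^2 + 12*v - 1008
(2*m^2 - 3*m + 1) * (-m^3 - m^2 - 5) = -2*m^5 + m^4 + 2*m^3 - 11*m^2 + 15*m - 5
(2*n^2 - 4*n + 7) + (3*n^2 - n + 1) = 5*n^2 - 5*n + 8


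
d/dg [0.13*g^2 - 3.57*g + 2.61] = 0.26*g - 3.57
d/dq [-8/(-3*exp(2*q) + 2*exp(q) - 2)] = (16 - 48*exp(q))*exp(q)/(3*exp(2*q) - 2*exp(q) + 2)^2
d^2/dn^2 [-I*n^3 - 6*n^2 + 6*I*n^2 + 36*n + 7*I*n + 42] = -6*I*n - 12 + 12*I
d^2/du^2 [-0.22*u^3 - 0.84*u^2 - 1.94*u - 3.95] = -1.32*u - 1.68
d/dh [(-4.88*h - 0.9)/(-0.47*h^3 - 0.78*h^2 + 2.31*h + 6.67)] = (2.2936*h^3 + 3.8064*h^2 - 11.2728*h - (4.88*h + 0.9)*(1.41*h^2 + 1.56*h - 2.31) - 32.5496)/(0.47*h^3 + 0.78*h^2 - 2.31*h - 6.67)^2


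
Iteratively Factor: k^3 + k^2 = (k + 1)*(k^2) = k*(k + 1)*(k)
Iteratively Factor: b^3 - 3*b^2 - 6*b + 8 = (b - 1)*(b^2 - 2*b - 8) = (b - 1)*(b + 2)*(b - 4)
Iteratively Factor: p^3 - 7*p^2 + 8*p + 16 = (p + 1)*(p^2 - 8*p + 16) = (p - 4)*(p + 1)*(p - 4)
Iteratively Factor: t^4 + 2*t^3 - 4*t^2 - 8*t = (t + 2)*(t^3 - 4*t) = (t - 2)*(t + 2)*(t^2 + 2*t) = (t - 2)*(t + 2)^2*(t)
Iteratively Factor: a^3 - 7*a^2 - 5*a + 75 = (a + 3)*(a^2 - 10*a + 25) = (a - 5)*(a + 3)*(a - 5)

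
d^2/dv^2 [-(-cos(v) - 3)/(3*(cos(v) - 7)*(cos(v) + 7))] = (-12*(1 - cos(v)^2)^2 - cos(v)^5 - 292*cos(v)^3 - 594*cos(v)^2 - 2107*cos(v) + 306)/(3*(cos(v) - 7)^3*(cos(v) + 7)^3)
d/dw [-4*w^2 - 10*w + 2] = -8*w - 10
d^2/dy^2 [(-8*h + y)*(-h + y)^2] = -20*h + 6*y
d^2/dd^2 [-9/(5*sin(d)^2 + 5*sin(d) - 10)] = 9*(4*sin(d)^3 + 7*sin(d)^2 + 10*sin(d) + 6)/(5*(sin(d) - 1)^2*(sin(d) + 2)^3)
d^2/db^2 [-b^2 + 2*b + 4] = -2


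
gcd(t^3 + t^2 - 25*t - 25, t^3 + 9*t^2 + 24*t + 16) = t + 1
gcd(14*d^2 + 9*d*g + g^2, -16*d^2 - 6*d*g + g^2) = 2*d + g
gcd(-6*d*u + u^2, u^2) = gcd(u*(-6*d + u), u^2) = u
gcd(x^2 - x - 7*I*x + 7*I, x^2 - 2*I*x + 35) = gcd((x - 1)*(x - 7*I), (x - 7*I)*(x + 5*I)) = x - 7*I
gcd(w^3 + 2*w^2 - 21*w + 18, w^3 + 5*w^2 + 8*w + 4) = 1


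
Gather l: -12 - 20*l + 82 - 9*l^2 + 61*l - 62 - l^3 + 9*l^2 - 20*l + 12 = -l^3 + 21*l + 20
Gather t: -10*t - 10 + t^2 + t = t^2 - 9*t - 10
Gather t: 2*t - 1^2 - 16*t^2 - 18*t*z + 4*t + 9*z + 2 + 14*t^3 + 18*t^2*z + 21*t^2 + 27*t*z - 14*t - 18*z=14*t^3 + t^2*(18*z + 5) + t*(9*z - 8) - 9*z + 1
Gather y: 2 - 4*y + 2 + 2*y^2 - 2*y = 2*y^2 - 6*y + 4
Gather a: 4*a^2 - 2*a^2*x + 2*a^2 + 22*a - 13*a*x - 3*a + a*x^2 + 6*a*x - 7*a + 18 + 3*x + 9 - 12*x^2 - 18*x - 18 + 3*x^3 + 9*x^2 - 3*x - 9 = a^2*(6 - 2*x) + a*(x^2 - 7*x + 12) + 3*x^3 - 3*x^2 - 18*x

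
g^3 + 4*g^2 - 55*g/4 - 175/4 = (g - 7/2)*(g + 5/2)*(g + 5)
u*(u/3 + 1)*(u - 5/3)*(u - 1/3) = u^4/3 + u^3/3 - 49*u^2/27 + 5*u/9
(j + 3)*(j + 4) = j^2 + 7*j + 12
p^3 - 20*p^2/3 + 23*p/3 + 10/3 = (p - 5)*(p - 2)*(p + 1/3)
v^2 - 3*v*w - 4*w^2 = (v - 4*w)*(v + w)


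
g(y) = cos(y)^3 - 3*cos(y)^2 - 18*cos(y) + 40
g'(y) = -3*sin(y)*cos(y)^2 + 6*sin(y)*cos(y) + 18*sin(y)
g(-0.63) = 24.02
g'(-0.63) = -12.31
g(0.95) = 28.71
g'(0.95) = 16.65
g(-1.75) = 43.11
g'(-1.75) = -16.57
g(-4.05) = 49.70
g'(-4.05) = 10.39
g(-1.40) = 36.86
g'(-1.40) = -18.66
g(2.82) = 53.52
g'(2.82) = 3.04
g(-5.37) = 28.11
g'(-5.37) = 16.26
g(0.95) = 28.71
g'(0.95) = 16.65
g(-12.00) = 23.28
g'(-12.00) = 11.23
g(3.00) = 53.91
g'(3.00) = 1.29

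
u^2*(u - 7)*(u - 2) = u^4 - 9*u^3 + 14*u^2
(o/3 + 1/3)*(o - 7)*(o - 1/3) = o^3/3 - 19*o^2/9 - 5*o/3 + 7/9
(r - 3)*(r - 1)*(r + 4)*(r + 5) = r^4 + 5*r^3 - 13*r^2 - 53*r + 60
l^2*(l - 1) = l^3 - l^2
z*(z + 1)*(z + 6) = z^3 + 7*z^2 + 6*z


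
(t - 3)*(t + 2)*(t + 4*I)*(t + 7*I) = t^4 - t^3 + 11*I*t^3 - 34*t^2 - 11*I*t^2 + 28*t - 66*I*t + 168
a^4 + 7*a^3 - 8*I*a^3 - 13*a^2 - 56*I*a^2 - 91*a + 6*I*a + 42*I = (a + 7)*(a - 6*I)*(a - I)^2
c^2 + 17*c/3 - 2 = (c - 1/3)*(c + 6)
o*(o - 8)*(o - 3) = o^3 - 11*o^2 + 24*o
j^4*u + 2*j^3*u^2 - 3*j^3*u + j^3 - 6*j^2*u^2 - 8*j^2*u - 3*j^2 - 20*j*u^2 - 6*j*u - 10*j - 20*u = (j - 5)*(j + 2)*(j + 2*u)*(j*u + 1)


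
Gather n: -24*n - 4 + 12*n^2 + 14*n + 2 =12*n^2 - 10*n - 2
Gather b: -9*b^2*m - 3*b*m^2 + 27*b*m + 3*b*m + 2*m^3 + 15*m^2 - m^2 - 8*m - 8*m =-9*b^2*m + b*(-3*m^2 + 30*m) + 2*m^3 + 14*m^2 - 16*m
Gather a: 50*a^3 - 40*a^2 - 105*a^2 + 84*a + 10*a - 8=50*a^3 - 145*a^2 + 94*a - 8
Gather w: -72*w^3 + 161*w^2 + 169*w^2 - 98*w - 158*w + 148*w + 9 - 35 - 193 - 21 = -72*w^3 + 330*w^2 - 108*w - 240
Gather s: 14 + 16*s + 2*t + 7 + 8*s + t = 24*s + 3*t + 21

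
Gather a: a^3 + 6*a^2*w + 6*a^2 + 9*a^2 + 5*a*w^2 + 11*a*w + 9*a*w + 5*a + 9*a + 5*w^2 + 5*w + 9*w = a^3 + a^2*(6*w + 15) + a*(5*w^2 + 20*w + 14) + 5*w^2 + 14*w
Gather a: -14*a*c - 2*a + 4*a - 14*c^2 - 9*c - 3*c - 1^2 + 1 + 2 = a*(2 - 14*c) - 14*c^2 - 12*c + 2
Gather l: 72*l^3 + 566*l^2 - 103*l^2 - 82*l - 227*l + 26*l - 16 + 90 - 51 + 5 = 72*l^3 + 463*l^2 - 283*l + 28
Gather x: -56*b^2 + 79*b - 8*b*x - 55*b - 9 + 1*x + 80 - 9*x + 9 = -56*b^2 + 24*b + x*(-8*b - 8) + 80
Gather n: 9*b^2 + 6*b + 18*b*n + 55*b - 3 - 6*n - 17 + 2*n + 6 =9*b^2 + 61*b + n*(18*b - 4) - 14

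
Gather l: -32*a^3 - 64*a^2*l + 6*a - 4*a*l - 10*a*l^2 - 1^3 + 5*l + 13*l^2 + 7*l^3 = -32*a^3 + 6*a + 7*l^3 + l^2*(13 - 10*a) + l*(-64*a^2 - 4*a + 5) - 1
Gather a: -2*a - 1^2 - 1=-2*a - 2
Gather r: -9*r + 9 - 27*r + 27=36 - 36*r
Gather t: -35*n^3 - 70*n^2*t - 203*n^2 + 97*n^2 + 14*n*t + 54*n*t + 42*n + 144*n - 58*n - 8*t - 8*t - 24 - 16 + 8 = -35*n^3 - 106*n^2 + 128*n + t*(-70*n^2 + 68*n - 16) - 32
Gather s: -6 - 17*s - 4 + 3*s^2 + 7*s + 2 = 3*s^2 - 10*s - 8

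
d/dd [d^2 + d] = 2*d + 1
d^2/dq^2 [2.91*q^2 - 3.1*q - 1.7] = 5.82000000000000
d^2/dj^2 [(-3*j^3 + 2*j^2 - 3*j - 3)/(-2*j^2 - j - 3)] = 2*(j^3 + 99*j^2 + 45*j - 42)/(8*j^6 + 12*j^5 + 42*j^4 + 37*j^3 + 63*j^2 + 27*j + 27)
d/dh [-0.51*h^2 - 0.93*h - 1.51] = -1.02*h - 0.93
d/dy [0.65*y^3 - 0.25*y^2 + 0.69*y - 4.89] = 1.95*y^2 - 0.5*y + 0.69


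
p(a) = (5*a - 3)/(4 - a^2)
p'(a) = 2*a*(5*a - 3)/(4 - a^2)^2 + 5/(4 - a^2)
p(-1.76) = -13.08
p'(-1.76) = 56.55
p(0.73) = 0.19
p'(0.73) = 1.52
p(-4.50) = 1.57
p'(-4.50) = 0.56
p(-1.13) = -3.18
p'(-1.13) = 4.47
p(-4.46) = 1.59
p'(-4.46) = 0.58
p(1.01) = 0.69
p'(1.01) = 2.14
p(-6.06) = 1.02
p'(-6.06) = 0.22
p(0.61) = 0.01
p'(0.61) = 1.38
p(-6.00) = 1.03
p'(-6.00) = 0.23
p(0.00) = -0.75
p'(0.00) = 1.25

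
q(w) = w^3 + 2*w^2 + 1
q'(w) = 3*w^2 + 4*w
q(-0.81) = 1.78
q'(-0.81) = -1.27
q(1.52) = 9.13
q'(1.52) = 13.01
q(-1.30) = 2.18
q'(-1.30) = -0.13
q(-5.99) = -142.16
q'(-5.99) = 83.68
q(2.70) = 35.26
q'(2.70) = 32.67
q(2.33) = 24.51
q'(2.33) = 25.61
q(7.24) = 485.34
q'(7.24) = 186.21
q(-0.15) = 1.04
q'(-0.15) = -0.53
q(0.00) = 1.00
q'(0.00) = 0.00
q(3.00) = 46.00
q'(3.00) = 39.00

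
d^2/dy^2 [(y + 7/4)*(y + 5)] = 2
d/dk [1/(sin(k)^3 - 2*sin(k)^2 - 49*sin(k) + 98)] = (-3*sin(k)^2 + 4*sin(k) + 49)*cos(k)/(sin(k)^3 - 2*sin(k)^2 - 49*sin(k) + 98)^2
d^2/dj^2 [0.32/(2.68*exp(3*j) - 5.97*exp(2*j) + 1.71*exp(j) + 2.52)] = ((-7.7184*exp(2*j) + 7.6416*exp(j) - 0.5472)*(2.68*exp(3*j) - 5.97*exp(2*j) + 1.71*exp(j) + 2.52) + 0.32*(8.04*exp(2*j) - 11.94*exp(j) + 1.71)*(16.08*exp(2*j) - 23.88*exp(j) + 3.42)*exp(j))*exp(j)/(2.68*exp(3*j) - 5.97*exp(2*j) + 1.71*exp(j) + 2.52)^3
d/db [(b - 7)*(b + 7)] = 2*b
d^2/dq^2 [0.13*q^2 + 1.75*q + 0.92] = 0.260000000000000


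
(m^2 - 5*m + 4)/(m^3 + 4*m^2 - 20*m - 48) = (m - 1)/(m^2 + 8*m + 12)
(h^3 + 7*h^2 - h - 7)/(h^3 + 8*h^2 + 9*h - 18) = (h^2 + 8*h + 7)/(h^2 + 9*h + 18)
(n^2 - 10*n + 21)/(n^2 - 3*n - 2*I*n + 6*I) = (n - 7)/(n - 2*I)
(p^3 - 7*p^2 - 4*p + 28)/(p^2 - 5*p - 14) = p - 2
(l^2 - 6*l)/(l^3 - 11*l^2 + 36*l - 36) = l/(l^2 - 5*l + 6)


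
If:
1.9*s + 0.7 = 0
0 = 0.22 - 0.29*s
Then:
No Solution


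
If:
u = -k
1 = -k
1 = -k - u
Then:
No Solution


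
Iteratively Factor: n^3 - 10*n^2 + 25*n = (n - 5)*(n^2 - 5*n) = (n - 5)^2*(n)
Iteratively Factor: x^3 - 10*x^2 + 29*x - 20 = (x - 1)*(x^2 - 9*x + 20) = (x - 4)*(x - 1)*(x - 5)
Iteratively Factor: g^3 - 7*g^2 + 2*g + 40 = (g - 5)*(g^2 - 2*g - 8) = (g - 5)*(g + 2)*(g - 4)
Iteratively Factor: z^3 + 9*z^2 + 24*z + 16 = (z + 4)*(z^2 + 5*z + 4) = (z + 4)^2*(z + 1)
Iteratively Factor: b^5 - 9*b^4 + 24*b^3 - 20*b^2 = (b)*(b^4 - 9*b^3 + 24*b^2 - 20*b) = b*(b - 2)*(b^3 - 7*b^2 + 10*b) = b^2*(b - 2)*(b^2 - 7*b + 10) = b^2*(b - 2)^2*(b - 5)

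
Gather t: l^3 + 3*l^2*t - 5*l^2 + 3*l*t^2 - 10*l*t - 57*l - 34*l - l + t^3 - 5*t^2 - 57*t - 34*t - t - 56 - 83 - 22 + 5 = l^3 - 5*l^2 - 92*l + t^3 + t^2*(3*l - 5) + t*(3*l^2 - 10*l - 92) - 156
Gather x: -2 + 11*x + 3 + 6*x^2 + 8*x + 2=6*x^2 + 19*x + 3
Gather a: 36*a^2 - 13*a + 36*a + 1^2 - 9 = 36*a^2 + 23*a - 8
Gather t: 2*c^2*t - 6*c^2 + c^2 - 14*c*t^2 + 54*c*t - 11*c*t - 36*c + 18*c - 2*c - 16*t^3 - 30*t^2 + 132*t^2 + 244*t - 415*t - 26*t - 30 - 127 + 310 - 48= -5*c^2 - 20*c - 16*t^3 + t^2*(102 - 14*c) + t*(2*c^2 + 43*c - 197) + 105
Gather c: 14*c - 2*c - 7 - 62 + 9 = 12*c - 60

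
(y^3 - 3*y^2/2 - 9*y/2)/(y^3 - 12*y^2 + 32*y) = (2*y^2 - 3*y - 9)/(2*(y^2 - 12*y + 32))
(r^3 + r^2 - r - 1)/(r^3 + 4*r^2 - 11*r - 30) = (r^3 + r^2 - r - 1)/(r^3 + 4*r^2 - 11*r - 30)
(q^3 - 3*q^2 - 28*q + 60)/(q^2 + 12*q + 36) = (q^3 - 3*q^2 - 28*q + 60)/(q^2 + 12*q + 36)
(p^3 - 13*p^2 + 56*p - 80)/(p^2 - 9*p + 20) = p - 4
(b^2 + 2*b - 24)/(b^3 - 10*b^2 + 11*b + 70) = (b^2 + 2*b - 24)/(b^3 - 10*b^2 + 11*b + 70)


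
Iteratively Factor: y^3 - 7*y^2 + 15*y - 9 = (y - 1)*(y^2 - 6*y + 9) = (y - 3)*(y - 1)*(y - 3)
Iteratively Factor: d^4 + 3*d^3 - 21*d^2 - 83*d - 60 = (d + 4)*(d^3 - d^2 - 17*d - 15) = (d + 3)*(d + 4)*(d^2 - 4*d - 5) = (d - 5)*(d + 3)*(d + 4)*(d + 1)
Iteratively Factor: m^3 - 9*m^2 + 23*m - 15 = (m - 1)*(m^2 - 8*m + 15) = (m - 3)*(m - 1)*(m - 5)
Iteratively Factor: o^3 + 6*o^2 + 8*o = (o + 2)*(o^2 + 4*o) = o*(o + 2)*(o + 4)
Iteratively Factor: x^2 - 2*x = (x - 2)*(x)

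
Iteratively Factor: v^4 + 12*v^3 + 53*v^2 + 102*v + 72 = (v + 3)*(v^3 + 9*v^2 + 26*v + 24) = (v + 2)*(v + 3)*(v^2 + 7*v + 12) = (v + 2)*(v + 3)^2*(v + 4)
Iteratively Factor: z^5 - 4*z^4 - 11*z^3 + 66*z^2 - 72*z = (z + 4)*(z^4 - 8*z^3 + 21*z^2 - 18*z) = (z - 2)*(z + 4)*(z^3 - 6*z^2 + 9*z) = (z - 3)*(z - 2)*(z + 4)*(z^2 - 3*z) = (z - 3)^2*(z - 2)*(z + 4)*(z)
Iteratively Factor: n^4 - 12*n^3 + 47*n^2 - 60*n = (n - 3)*(n^3 - 9*n^2 + 20*n) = (n - 5)*(n - 3)*(n^2 - 4*n) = n*(n - 5)*(n - 3)*(n - 4)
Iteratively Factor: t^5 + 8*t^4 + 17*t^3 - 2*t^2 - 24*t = (t + 4)*(t^4 + 4*t^3 + t^2 - 6*t) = (t + 3)*(t + 4)*(t^3 + t^2 - 2*t) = (t + 2)*(t + 3)*(t + 4)*(t^2 - t) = t*(t + 2)*(t + 3)*(t + 4)*(t - 1)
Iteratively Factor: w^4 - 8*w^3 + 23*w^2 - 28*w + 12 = (w - 2)*(w^3 - 6*w^2 + 11*w - 6) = (w - 3)*(w - 2)*(w^2 - 3*w + 2) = (w - 3)*(w - 2)^2*(w - 1)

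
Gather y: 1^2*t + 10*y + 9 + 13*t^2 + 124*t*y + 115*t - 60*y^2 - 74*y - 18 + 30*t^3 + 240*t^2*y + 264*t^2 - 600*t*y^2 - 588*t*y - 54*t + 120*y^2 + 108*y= 30*t^3 + 277*t^2 + 62*t + y^2*(60 - 600*t) + y*(240*t^2 - 464*t + 44) - 9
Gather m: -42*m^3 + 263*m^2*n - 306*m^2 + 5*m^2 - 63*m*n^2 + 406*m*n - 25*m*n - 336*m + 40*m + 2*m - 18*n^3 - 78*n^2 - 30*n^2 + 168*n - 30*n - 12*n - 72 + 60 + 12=-42*m^3 + m^2*(263*n - 301) + m*(-63*n^2 + 381*n - 294) - 18*n^3 - 108*n^2 + 126*n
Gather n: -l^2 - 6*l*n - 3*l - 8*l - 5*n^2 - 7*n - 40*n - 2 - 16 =-l^2 - 11*l - 5*n^2 + n*(-6*l - 47) - 18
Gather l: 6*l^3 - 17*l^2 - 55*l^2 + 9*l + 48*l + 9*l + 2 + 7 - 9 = 6*l^3 - 72*l^2 + 66*l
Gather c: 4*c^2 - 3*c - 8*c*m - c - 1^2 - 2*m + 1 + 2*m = 4*c^2 + c*(-8*m - 4)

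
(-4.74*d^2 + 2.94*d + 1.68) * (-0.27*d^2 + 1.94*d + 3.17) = 1.2798*d^4 - 9.9894*d^3 - 9.7758*d^2 + 12.579*d + 5.3256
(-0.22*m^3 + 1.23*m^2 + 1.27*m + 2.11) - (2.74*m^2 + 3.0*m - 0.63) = -0.22*m^3 - 1.51*m^2 - 1.73*m + 2.74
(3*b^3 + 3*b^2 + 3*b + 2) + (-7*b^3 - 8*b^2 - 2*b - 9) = -4*b^3 - 5*b^2 + b - 7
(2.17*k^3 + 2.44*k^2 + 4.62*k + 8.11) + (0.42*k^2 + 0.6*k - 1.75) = 2.17*k^3 + 2.86*k^2 + 5.22*k + 6.36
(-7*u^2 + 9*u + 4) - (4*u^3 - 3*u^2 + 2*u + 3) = -4*u^3 - 4*u^2 + 7*u + 1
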